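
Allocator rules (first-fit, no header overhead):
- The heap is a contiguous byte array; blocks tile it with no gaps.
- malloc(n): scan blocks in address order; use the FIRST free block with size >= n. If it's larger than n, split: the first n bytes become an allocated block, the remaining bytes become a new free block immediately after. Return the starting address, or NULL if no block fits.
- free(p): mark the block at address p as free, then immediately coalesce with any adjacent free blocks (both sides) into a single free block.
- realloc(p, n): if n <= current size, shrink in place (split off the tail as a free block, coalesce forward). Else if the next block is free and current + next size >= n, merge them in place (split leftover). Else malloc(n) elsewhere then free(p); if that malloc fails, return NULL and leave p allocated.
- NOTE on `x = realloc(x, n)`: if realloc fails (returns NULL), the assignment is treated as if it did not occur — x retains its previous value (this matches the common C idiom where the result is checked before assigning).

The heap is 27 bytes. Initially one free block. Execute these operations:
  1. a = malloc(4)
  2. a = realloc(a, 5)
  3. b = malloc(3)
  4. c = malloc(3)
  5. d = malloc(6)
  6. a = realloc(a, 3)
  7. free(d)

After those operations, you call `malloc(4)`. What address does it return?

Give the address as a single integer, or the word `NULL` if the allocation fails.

Answer: 11

Derivation:
Op 1: a = malloc(4) -> a = 0; heap: [0-3 ALLOC][4-26 FREE]
Op 2: a = realloc(a, 5) -> a = 0; heap: [0-4 ALLOC][5-26 FREE]
Op 3: b = malloc(3) -> b = 5; heap: [0-4 ALLOC][5-7 ALLOC][8-26 FREE]
Op 4: c = malloc(3) -> c = 8; heap: [0-4 ALLOC][5-7 ALLOC][8-10 ALLOC][11-26 FREE]
Op 5: d = malloc(6) -> d = 11; heap: [0-4 ALLOC][5-7 ALLOC][8-10 ALLOC][11-16 ALLOC][17-26 FREE]
Op 6: a = realloc(a, 3) -> a = 0; heap: [0-2 ALLOC][3-4 FREE][5-7 ALLOC][8-10 ALLOC][11-16 ALLOC][17-26 FREE]
Op 7: free(d) -> (freed d); heap: [0-2 ALLOC][3-4 FREE][5-7 ALLOC][8-10 ALLOC][11-26 FREE]
malloc(4): first-fit scan over [0-2 ALLOC][3-4 FREE][5-7 ALLOC][8-10 ALLOC][11-26 FREE] -> 11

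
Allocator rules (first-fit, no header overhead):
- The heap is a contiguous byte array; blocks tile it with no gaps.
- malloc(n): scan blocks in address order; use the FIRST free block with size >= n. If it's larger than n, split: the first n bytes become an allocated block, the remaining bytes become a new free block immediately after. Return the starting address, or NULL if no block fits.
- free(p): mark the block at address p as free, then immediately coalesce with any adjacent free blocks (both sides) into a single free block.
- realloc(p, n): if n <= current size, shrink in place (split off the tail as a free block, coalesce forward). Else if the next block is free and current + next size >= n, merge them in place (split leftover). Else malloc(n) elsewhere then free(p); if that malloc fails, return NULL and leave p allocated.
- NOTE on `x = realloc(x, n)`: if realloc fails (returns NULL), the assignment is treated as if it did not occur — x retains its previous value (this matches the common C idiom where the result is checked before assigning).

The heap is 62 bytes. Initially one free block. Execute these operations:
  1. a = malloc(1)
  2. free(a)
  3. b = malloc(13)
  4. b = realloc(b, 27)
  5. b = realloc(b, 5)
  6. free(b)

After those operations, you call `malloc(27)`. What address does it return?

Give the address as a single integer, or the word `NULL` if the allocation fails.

Op 1: a = malloc(1) -> a = 0; heap: [0-0 ALLOC][1-61 FREE]
Op 2: free(a) -> (freed a); heap: [0-61 FREE]
Op 3: b = malloc(13) -> b = 0; heap: [0-12 ALLOC][13-61 FREE]
Op 4: b = realloc(b, 27) -> b = 0; heap: [0-26 ALLOC][27-61 FREE]
Op 5: b = realloc(b, 5) -> b = 0; heap: [0-4 ALLOC][5-61 FREE]
Op 6: free(b) -> (freed b); heap: [0-61 FREE]
malloc(27): first-fit scan over [0-61 FREE] -> 0

Answer: 0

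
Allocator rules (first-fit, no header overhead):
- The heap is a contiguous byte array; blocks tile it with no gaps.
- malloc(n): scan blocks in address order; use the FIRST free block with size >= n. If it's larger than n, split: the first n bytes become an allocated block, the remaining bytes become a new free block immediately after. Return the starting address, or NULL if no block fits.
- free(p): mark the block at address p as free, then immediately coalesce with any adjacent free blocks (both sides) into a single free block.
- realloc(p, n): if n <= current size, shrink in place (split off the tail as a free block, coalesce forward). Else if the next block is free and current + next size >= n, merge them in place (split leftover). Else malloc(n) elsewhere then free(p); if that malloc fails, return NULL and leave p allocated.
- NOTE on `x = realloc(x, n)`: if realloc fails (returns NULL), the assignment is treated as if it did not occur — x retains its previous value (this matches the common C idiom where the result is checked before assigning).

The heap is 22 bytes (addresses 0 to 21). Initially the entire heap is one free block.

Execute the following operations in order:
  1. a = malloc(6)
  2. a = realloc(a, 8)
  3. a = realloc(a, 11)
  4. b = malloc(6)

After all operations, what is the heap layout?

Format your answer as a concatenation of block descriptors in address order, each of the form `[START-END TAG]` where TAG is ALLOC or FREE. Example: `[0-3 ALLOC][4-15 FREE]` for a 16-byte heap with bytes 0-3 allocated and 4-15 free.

Op 1: a = malloc(6) -> a = 0; heap: [0-5 ALLOC][6-21 FREE]
Op 2: a = realloc(a, 8) -> a = 0; heap: [0-7 ALLOC][8-21 FREE]
Op 3: a = realloc(a, 11) -> a = 0; heap: [0-10 ALLOC][11-21 FREE]
Op 4: b = malloc(6) -> b = 11; heap: [0-10 ALLOC][11-16 ALLOC][17-21 FREE]

Answer: [0-10 ALLOC][11-16 ALLOC][17-21 FREE]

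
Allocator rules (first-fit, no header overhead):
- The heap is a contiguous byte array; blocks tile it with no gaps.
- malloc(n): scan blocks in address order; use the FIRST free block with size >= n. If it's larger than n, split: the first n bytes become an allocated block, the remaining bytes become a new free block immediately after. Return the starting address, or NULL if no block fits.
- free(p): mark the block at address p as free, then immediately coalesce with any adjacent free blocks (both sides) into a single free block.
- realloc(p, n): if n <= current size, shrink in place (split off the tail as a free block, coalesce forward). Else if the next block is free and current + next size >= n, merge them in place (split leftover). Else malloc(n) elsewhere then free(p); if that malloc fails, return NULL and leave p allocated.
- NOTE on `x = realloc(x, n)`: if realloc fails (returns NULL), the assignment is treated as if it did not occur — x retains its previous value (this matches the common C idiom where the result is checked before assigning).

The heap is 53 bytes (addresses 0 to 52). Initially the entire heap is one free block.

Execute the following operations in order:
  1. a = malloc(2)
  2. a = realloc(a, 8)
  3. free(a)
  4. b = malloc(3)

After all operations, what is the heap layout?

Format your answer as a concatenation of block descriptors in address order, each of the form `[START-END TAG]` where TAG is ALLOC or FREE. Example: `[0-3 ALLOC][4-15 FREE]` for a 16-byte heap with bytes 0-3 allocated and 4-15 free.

Answer: [0-2 ALLOC][3-52 FREE]

Derivation:
Op 1: a = malloc(2) -> a = 0; heap: [0-1 ALLOC][2-52 FREE]
Op 2: a = realloc(a, 8) -> a = 0; heap: [0-7 ALLOC][8-52 FREE]
Op 3: free(a) -> (freed a); heap: [0-52 FREE]
Op 4: b = malloc(3) -> b = 0; heap: [0-2 ALLOC][3-52 FREE]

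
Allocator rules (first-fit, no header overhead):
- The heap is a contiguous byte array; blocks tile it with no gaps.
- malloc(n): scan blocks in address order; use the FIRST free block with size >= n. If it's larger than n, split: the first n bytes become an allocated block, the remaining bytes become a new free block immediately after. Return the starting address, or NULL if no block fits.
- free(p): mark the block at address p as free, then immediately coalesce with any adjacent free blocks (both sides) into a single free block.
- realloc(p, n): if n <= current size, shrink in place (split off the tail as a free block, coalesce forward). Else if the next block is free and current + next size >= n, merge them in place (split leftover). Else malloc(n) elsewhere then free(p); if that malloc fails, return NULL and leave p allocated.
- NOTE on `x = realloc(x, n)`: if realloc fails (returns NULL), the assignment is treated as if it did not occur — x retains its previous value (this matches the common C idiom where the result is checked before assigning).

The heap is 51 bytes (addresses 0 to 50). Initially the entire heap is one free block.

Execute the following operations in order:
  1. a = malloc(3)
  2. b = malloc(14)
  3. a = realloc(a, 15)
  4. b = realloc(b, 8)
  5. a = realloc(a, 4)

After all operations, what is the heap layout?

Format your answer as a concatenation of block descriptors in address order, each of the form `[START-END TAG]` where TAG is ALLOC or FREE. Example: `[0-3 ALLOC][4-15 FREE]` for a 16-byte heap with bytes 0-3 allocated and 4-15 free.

Op 1: a = malloc(3) -> a = 0; heap: [0-2 ALLOC][3-50 FREE]
Op 2: b = malloc(14) -> b = 3; heap: [0-2 ALLOC][3-16 ALLOC][17-50 FREE]
Op 3: a = realloc(a, 15) -> a = 17; heap: [0-2 FREE][3-16 ALLOC][17-31 ALLOC][32-50 FREE]
Op 4: b = realloc(b, 8) -> b = 3; heap: [0-2 FREE][3-10 ALLOC][11-16 FREE][17-31 ALLOC][32-50 FREE]
Op 5: a = realloc(a, 4) -> a = 17; heap: [0-2 FREE][3-10 ALLOC][11-16 FREE][17-20 ALLOC][21-50 FREE]

Answer: [0-2 FREE][3-10 ALLOC][11-16 FREE][17-20 ALLOC][21-50 FREE]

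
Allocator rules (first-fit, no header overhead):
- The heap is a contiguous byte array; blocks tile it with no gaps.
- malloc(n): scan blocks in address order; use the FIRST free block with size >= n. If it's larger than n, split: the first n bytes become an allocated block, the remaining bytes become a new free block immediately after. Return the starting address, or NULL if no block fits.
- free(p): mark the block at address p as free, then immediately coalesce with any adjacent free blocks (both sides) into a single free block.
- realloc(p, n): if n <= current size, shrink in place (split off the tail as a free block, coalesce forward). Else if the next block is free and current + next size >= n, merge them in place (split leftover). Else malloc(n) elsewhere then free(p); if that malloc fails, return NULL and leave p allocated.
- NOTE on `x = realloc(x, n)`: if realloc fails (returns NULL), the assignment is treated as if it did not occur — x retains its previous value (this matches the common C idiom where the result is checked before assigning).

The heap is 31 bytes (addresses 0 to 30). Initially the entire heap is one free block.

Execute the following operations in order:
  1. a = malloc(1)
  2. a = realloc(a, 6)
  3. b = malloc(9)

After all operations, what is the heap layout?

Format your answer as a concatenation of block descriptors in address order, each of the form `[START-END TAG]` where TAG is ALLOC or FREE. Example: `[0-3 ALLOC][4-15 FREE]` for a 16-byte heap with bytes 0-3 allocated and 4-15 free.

Op 1: a = malloc(1) -> a = 0; heap: [0-0 ALLOC][1-30 FREE]
Op 2: a = realloc(a, 6) -> a = 0; heap: [0-5 ALLOC][6-30 FREE]
Op 3: b = malloc(9) -> b = 6; heap: [0-5 ALLOC][6-14 ALLOC][15-30 FREE]

Answer: [0-5 ALLOC][6-14 ALLOC][15-30 FREE]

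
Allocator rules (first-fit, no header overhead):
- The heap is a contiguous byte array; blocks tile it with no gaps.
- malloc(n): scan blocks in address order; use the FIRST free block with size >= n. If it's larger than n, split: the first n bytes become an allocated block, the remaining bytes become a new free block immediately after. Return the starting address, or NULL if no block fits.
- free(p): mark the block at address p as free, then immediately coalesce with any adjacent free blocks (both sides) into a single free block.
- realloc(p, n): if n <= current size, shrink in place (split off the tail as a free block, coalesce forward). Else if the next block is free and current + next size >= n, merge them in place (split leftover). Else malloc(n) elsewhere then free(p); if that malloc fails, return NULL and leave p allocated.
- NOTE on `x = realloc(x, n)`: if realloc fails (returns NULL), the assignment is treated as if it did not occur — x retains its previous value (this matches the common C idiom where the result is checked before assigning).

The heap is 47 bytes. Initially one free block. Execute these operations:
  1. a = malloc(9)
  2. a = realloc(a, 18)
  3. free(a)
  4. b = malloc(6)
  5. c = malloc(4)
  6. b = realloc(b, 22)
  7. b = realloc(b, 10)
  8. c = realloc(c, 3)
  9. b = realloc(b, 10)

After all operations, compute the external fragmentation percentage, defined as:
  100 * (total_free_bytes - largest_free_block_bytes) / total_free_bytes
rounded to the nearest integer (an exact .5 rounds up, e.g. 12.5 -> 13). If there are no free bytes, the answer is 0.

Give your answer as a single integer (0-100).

Op 1: a = malloc(9) -> a = 0; heap: [0-8 ALLOC][9-46 FREE]
Op 2: a = realloc(a, 18) -> a = 0; heap: [0-17 ALLOC][18-46 FREE]
Op 3: free(a) -> (freed a); heap: [0-46 FREE]
Op 4: b = malloc(6) -> b = 0; heap: [0-5 ALLOC][6-46 FREE]
Op 5: c = malloc(4) -> c = 6; heap: [0-5 ALLOC][6-9 ALLOC][10-46 FREE]
Op 6: b = realloc(b, 22) -> b = 10; heap: [0-5 FREE][6-9 ALLOC][10-31 ALLOC][32-46 FREE]
Op 7: b = realloc(b, 10) -> b = 10; heap: [0-5 FREE][6-9 ALLOC][10-19 ALLOC][20-46 FREE]
Op 8: c = realloc(c, 3) -> c = 6; heap: [0-5 FREE][6-8 ALLOC][9-9 FREE][10-19 ALLOC][20-46 FREE]
Op 9: b = realloc(b, 10) -> b = 10; heap: [0-5 FREE][6-8 ALLOC][9-9 FREE][10-19 ALLOC][20-46 FREE]
Free blocks: [6 1 27] total_free=34 largest=27 -> 100*(34-27)/34 = 700/34 ≈ 20.588 -> rounds to 21

Answer: 21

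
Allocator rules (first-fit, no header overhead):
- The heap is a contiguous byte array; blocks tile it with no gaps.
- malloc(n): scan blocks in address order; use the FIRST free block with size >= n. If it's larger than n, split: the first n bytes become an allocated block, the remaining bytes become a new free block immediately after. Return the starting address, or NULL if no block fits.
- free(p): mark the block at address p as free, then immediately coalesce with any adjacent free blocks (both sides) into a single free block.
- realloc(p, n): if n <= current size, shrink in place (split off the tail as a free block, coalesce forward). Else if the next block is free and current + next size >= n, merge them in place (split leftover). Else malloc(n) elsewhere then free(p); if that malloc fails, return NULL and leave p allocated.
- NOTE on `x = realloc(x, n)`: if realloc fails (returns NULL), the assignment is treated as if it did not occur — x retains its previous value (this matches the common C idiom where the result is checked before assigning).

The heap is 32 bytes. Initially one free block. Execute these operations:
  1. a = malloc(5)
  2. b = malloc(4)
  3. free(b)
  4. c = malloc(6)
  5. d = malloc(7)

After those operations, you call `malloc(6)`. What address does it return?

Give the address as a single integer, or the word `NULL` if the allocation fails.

Answer: 18

Derivation:
Op 1: a = malloc(5) -> a = 0; heap: [0-4 ALLOC][5-31 FREE]
Op 2: b = malloc(4) -> b = 5; heap: [0-4 ALLOC][5-8 ALLOC][9-31 FREE]
Op 3: free(b) -> (freed b); heap: [0-4 ALLOC][5-31 FREE]
Op 4: c = malloc(6) -> c = 5; heap: [0-4 ALLOC][5-10 ALLOC][11-31 FREE]
Op 5: d = malloc(7) -> d = 11; heap: [0-4 ALLOC][5-10 ALLOC][11-17 ALLOC][18-31 FREE]
malloc(6): first-fit scan over [0-4 ALLOC][5-10 ALLOC][11-17 ALLOC][18-31 FREE] -> 18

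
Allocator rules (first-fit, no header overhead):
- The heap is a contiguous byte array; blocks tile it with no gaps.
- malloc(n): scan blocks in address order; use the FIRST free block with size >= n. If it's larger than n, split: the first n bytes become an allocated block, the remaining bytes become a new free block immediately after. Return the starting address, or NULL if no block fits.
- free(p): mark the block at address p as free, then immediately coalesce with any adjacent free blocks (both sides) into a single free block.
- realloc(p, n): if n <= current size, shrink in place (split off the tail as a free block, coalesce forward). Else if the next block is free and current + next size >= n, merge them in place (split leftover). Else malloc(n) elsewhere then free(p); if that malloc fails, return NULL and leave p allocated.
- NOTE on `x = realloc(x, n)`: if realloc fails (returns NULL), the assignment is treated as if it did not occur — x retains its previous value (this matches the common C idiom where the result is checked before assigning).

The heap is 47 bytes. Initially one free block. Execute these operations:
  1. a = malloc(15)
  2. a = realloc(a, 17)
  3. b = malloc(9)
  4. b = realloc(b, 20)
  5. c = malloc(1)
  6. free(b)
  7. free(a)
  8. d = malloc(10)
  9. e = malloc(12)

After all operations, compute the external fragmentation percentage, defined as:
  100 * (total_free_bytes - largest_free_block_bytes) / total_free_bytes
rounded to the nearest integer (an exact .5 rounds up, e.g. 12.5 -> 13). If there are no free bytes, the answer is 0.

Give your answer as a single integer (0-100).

Op 1: a = malloc(15) -> a = 0; heap: [0-14 ALLOC][15-46 FREE]
Op 2: a = realloc(a, 17) -> a = 0; heap: [0-16 ALLOC][17-46 FREE]
Op 3: b = malloc(9) -> b = 17; heap: [0-16 ALLOC][17-25 ALLOC][26-46 FREE]
Op 4: b = realloc(b, 20) -> b = 17; heap: [0-16 ALLOC][17-36 ALLOC][37-46 FREE]
Op 5: c = malloc(1) -> c = 37; heap: [0-16 ALLOC][17-36 ALLOC][37-37 ALLOC][38-46 FREE]
Op 6: free(b) -> (freed b); heap: [0-16 ALLOC][17-36 FREE][37-37 ALLOC][38-46 FREE]
Op 7: free(a) -> (freed a); heap: [0-36 FREE][37-37 ALLOC][38-46 FREE]
Op 8: d = malloc(10) -> d = 0; heap: [0-9 ALLOC][10-36 FREE][37-37 ALLOC][38-46 FREE]
Op 9: e = malloc(12) -> e = 10; heap: [0-9 ALLOC][10-21 ALLOC][22-36 FREE][37-37 ALLOC][38-46 FREE]
Free blocks: [15 9] total_free=24 largest=15 -> 100*(24-15)/24 = 900/24 = 37.5 -> rounds to 38

Answer: 38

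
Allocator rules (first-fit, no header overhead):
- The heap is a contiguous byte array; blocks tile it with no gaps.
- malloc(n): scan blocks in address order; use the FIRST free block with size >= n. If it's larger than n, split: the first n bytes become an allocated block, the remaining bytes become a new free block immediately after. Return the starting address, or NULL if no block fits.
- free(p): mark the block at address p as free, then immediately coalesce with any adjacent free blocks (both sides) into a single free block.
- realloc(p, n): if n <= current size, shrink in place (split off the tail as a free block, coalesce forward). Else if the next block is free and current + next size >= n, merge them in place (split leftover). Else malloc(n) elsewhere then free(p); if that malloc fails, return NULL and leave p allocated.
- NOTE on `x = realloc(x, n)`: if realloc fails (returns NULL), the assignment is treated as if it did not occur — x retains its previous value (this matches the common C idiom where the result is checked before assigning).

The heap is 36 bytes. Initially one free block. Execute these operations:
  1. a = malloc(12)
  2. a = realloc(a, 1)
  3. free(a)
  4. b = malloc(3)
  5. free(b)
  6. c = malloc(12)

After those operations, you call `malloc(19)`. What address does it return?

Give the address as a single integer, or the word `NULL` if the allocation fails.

Answer: 12

Derivation:
Op 1: a = malloc(12) -> a = 0; heap: [0-11 ALLOC][12-35 FREE]
Op 2: a = realloc(a, 1) -> a = 0; heap: [0-0 ALLOC][1-35 FREE]
Op 3: free(a) -> (freed a); heap: [0-35 FREE]
Op 4: b = malloc(3) -> b = 0; heap: [0-2 ALLOC][3-35 FREE]
Op 5: free(b) -> (freed b); heap: [0-35 FREE]
Op 6: c = malloc(12) -> c = 0; heap: [0-11 ALLOC][12-35 FREE]
malloc(19): first-fit scan over [0-11 ALLOC][12-35 FREE] -> 12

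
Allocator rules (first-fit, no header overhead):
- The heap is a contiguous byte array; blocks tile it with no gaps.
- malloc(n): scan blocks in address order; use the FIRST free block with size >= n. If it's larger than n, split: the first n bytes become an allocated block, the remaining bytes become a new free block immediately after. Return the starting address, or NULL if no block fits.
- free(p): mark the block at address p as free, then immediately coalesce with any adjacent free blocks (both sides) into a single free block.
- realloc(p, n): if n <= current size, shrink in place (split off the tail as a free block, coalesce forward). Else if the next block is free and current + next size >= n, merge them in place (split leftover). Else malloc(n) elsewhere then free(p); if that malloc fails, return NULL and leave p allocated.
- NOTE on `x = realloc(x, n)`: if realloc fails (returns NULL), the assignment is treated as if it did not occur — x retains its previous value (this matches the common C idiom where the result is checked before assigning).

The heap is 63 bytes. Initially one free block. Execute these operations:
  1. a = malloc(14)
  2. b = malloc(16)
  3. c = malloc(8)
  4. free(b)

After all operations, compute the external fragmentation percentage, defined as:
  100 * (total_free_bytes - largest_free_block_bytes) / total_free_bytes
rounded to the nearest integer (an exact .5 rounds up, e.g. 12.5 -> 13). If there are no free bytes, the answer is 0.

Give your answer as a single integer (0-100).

Op 1: a = malloc(14) -> a = 0; heap: [0-13 ALLOC][14-62 FREE]
Op 2: b = malloc(16) -> b = 14; heap: [0-13 ALLOC][14-29 ALLOC][30-62 FREE]
Op 3: c = malloc(8) -> c = 30; heap: [0-13 ALLOC][14-29 ALLOC][30-37 ALLOC][38-62 FREE]
Op 4: free(b) -> (freed b); heap: [0-13 ALLOC][14-29 FREE][30-37 ALLOC][38-62 FREE]
Free blocks: [16 25] total_free=41 largest=25 -> 100*(41-25)/41 = 1600/41 ≈ 39.024 -> rounds to 39

Answer: 39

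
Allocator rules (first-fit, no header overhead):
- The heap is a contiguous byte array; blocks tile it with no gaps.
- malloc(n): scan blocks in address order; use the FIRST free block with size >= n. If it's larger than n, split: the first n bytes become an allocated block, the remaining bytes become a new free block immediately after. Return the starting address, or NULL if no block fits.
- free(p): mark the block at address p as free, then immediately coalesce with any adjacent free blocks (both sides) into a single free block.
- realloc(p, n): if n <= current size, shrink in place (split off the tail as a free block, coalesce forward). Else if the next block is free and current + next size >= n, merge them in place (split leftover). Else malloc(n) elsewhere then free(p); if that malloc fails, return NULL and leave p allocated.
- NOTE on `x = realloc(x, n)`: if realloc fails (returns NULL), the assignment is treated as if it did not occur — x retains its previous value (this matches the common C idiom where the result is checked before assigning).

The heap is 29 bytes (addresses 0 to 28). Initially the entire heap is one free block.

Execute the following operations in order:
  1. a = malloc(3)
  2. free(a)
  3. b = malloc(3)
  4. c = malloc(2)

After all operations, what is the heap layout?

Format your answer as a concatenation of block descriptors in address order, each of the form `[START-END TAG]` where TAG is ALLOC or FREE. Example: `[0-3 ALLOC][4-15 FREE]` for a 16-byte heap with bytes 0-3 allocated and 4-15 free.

Op 1: a = malloc(3) -> a = 0; heap: [0-2 ALLOC][3-28 FREE]
Op 2: free(a) -> (freed a); heap: [0-28 FREE]
Op 3: b = malloc(3) -> b = 0; heap: [0-2 ALLOC][3-28 FREE]
Op 4: c = malloc(2) -> c = 3; heap: [0-2 ALLOC][3-4 ALLOC][5-28 FREE]

Answer: [0-2 ALLOC][3-4 ALLOC][5-28 FREE]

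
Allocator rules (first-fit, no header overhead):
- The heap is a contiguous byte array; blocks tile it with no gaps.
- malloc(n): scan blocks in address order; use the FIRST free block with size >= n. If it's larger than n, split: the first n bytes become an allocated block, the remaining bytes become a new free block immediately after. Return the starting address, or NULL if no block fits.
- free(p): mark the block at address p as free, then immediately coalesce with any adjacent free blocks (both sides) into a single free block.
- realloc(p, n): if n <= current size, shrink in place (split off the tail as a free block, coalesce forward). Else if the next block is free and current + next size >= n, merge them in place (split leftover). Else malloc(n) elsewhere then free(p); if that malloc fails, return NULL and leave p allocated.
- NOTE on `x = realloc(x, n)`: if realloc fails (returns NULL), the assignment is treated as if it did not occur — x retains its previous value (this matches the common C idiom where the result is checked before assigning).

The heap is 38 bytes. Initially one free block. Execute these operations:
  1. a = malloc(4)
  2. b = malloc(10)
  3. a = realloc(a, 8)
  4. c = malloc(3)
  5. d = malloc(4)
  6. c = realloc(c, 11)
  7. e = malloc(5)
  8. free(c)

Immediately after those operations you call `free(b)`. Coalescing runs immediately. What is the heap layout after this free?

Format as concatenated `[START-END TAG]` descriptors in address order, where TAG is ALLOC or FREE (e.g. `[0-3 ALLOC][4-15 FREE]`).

Answer: [0-13 FREE][14-21 ALLOC][22-25 ALLOC][26-37 FREE]

Derivation:
Op 1: a = malloc(4) -> a = 0; heap: [0-3 ALLOC][4-37 FREE]
Op 2: b = malloc(10) -> b = 4; heap: [0-3 ALLOC][4-13 ALLOC][14-37 FREE]
Op 3: a = realloc(a, 8) -> a = 14; heap: [0-3 FREE][4-13 ALLOC][14-21 ALLOC][22-37 FREE]
Op 4: c = malloc(3) -> c = 0; heap: [0-2 ALLOC][3-3 FREE][4-13 ALLOC][14-21 ALLOC][22-37 FREE]
Op 5: d = malloc(4) -> d = 22; heap: [0-2 ALLOC][3-3 FREE][4-13 ALLOC][14-21 ALLOC][22-25 ALLOC][26-37 FREE]
Op 6: c = realloc(c, 11) -> c = 26; heap: [0-3 FREE][4-13 ALLOC][14-21 ALLOC][22-25 ALLOC][26-36 ALLOC][37-37 FREE]
Op 7: e = malloc(5) -> e = NULL; heap: [0-3 FREE][4-13 ALLOC][14-21 ALLOC][22-25 ALLOC][26-36 ALLOC][37-37 FREE]
Op 8: free(c) -> (freed c); heap: [0-3 FREE][4-13 ALLOC][14-21 ALLOC][22-25 ALLOC][26-37 FREE]
free(b): b = 4 -> block [4-13 ALLOC]; mark free, coalesce with adjacent free neighbors -> [0-13 FREE][14-21 ALLOC][22-25 ALLOC][26-37 FREE]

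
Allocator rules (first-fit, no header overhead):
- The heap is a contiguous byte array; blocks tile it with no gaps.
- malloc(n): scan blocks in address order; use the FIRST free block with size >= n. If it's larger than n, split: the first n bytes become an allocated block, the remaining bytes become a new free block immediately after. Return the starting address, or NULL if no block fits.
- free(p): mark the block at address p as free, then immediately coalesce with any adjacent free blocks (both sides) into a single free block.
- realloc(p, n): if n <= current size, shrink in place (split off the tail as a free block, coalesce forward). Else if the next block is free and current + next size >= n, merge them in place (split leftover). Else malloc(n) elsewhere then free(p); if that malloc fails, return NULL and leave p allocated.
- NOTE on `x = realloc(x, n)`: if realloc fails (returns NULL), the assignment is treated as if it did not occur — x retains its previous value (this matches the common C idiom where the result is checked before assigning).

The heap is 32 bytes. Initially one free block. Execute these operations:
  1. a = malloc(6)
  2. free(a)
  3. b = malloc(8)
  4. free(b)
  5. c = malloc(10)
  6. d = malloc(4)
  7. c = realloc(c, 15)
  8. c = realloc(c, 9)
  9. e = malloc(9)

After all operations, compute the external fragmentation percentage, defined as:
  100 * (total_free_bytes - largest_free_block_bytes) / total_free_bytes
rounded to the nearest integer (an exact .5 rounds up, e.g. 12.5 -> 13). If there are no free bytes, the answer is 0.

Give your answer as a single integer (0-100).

Op 1: a = malloc(6) -> a = 0; heap: [0-5 ALLOC][6-31 FREE]
Op 2: free(a) -> (freed a); heap: [0-31 FREE]
Op 3: b = malloc(8) -> b = 0; heap: [0-7 ALLOC][8-31 FREE]
Op 4: free(b) -> (freed b); heap: [0-31 FREE]
Op 5: c = malloc(10) -> c = 0; heap: [0-9 ALLOC][10-31 FREE]
Op 6: d = malloc(4) -> d = 10; heap: [0-9 ALLOC][10-13 ALLOC][14-31 FREE]
Op 7: c = realloc(c, 15) -> c = 14; heap: [0-9 FREE][10-13 ALLOC][14-28 ALLOC][29-31 FREE]
Op 8: c = realloc(c, 9) -> c = 14; heap: [0-9 FREE][10-13 ALLOC][14-22 ALLOC][23-31 FREE]
Op 9: e = malloc(9) -> e = 0; heap: [0-8 ALLOC][9-9 FREE][10-13 ALLOC][14-22 ALLOC][23-31 FREE]
Free blocks: [1 9] total_free=10 largest=9 -> 100*(10-9)/10 = 100/10 = 10

Answer: 10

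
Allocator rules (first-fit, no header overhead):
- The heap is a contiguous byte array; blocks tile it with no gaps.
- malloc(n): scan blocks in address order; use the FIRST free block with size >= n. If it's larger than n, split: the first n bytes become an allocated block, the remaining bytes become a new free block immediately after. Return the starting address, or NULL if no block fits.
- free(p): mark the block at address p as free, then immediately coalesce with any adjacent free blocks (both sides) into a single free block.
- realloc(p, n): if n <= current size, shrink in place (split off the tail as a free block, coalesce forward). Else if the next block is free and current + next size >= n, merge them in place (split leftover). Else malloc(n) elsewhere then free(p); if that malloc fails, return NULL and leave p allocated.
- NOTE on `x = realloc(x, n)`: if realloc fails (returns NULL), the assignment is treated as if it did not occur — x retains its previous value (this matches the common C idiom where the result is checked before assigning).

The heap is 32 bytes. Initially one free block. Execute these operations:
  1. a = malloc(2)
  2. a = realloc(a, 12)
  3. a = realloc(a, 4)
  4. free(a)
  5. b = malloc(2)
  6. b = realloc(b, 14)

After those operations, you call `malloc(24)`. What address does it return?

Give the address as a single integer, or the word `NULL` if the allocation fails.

Answer: NULL

Derivation:
Op 1: a = malloc(2) -> a = 0; heap: [0-1 ALLOC][2-31 FREE]
Op 2: a = realloc(a, 12) -> a = 0; heap: [0-11 ALLOC][12-31 FREE]
Op 3: a = realloc(a, 4) -> a = 0; heap: [0-3 ALLOC][4-31 FREE]
Op 4: free(a) -> (freed a); heap: [0-31 FREE]
Op 5: b = malloc(2) -> b = 0; heap: [0-1 ALLOC][2-31 FREE]
Op 6: b = realloc(b, 14) -> b = 0; heap: [0-13 ALLOC][14-31 FREE]
malloc(24): first-fit scan over [0-13 ALLOC][14-31 FREE] -> NULL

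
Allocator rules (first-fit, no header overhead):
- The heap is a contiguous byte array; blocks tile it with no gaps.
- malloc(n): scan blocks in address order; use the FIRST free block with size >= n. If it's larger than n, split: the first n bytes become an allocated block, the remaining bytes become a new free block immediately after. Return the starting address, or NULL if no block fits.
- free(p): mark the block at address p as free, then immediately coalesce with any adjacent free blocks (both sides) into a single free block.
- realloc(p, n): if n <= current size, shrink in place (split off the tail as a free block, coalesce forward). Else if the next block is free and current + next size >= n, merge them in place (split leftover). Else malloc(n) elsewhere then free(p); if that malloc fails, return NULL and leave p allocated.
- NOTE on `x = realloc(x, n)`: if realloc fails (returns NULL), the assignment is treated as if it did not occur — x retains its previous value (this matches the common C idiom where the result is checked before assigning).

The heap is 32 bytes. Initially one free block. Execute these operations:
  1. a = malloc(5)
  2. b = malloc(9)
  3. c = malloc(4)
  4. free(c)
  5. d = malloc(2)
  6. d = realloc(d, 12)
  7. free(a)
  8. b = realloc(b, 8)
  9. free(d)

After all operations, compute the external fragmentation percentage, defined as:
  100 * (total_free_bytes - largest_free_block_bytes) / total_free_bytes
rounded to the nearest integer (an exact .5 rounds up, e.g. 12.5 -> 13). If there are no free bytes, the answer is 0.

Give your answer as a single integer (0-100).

Op 1: a = malloc(5) -> a = 0; heap: [0-4 ALLOC][5-31 FREE]
Op 2: b = malloc(9) -> b = 5; heap: [0-4 ALLOC][5-13 ALLOC][14-31 FREE]
Op 3: c = malloc(4) -> c = 14; heap: [0-4 ALLOC][5-13 ALLOC][14-17 ALLOC][18-31 FREE]
Op 4: free(c) -> (freed c); heap: [0-4 ALLOC][5-13 ALLOC][14-31 FREE]
Op 5: d = malloc(2) -> d = 14; heap: [0-4 ALLOC][5-13 ALLOC][14-15 ALLOC][16-31 FREE]
Op 6: d = realloc(d, 12) -> d = 14; heap: [0-4 ALLOC][5-13 ALLOC][14-25 ALLOC][26-31 FREE]
Op 7: free(a) -> (freed a); heap: [0-4 FREE][5-13 ALLOC][14-25 ALLOC][26-31 FREE]
Op 8: b = realloc(b, 8) -> b = 5; heap: [0-4 FREE][5-12 ALLOC][13-13 FREE][14-25 ALLOC][26-31 FREE]
Op 9: free(d) -> (freed d); heap: [0-4 FREE][5-12 ALLOC][13-31 FREE]
Free blocks: [5 19] total_free=24 largest=19 -> 100*(24-19)/24 = 500/24 ≈ 20.833 -> rounds to 21

Answer: 21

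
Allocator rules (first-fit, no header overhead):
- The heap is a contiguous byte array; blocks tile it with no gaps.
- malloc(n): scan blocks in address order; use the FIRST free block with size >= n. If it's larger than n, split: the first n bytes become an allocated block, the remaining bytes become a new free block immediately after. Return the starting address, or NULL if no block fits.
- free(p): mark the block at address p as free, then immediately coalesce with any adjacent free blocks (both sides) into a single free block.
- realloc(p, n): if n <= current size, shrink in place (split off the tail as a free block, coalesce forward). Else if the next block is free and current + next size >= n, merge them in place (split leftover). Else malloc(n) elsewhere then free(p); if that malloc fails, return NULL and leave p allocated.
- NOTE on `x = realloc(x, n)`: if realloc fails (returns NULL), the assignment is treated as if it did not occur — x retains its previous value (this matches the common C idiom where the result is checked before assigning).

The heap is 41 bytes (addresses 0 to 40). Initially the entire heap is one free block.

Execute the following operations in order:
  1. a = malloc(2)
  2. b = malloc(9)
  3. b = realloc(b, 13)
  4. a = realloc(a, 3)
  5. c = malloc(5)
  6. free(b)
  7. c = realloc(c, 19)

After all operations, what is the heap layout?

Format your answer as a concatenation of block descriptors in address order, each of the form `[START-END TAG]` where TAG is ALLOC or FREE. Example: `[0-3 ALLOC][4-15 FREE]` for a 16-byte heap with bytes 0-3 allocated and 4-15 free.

Answer: [0-14 FREE][15-17 ALLOC][18-36 ALLOC][37-40 FREE]

Derivation:
Op 1: a = malloc(2) -> a = 0; heap: [0-1 ALLOC][2-40 FREE]
Op 2: b = malloc(9) -> b = 2; heap: [0-1 ALLOC][2-10 ALLOC][11-40 FREE]
Op 3: b = realloc(b, 13) -> b = 2; heap: [0-1 ALLOC][2-14 ALLOC][15-40 FREE]
Op 4: a = realloc(a, 3) -> a = 15; heap: [0-1 FREE][2-14 ALLOC][15-17 ALLOC][18-40 FREE]
Op 5: c = malloc(5) -> c = 18; heap: [0-1 FREE][2-14 ALLOC][15-17 ALLOC][18-22 ALLOC][23-40 FREE]
Op 6: free(b) -> (freed b); heap: [0-14 FREE][15-17 ALLOC][18-22 ALLOC][23-40 FREE]
Op 7: c = realloc(c, 19) -> c = 18; heap: [0-14 FREE][15-17 ALLOC][18-36 ALLOC][37-40 FREE]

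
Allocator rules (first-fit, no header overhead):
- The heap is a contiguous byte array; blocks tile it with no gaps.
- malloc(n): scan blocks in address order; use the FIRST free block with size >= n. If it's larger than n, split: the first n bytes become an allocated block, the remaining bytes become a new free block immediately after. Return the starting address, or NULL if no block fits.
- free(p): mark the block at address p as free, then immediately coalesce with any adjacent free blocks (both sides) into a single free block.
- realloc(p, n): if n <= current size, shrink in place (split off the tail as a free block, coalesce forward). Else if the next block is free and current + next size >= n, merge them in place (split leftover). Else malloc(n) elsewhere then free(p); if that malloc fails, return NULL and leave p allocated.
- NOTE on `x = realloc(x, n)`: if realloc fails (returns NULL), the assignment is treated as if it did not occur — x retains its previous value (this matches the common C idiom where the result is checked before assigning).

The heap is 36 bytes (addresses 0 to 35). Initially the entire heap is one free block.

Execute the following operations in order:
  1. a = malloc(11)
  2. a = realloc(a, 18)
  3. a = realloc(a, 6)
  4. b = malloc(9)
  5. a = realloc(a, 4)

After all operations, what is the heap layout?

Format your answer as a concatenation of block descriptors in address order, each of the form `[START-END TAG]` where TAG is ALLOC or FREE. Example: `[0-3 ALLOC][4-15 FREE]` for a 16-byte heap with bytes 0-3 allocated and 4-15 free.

Answer: [0-3 ALLOC][4-5 FREE][6-14 ALLOC][15-35 FREE]

Derivation:
Op 1: a = malloc(11) -> a = 0; heap: [0-10 ALLOC][11-35 FREE]
Op 2: a = realloc(a, 18) -> a = 0; heap: [0-17 ALLOC][18-35 FREE]
Op 3: a = realloc(a, 6) -> a = 0; heap: [0-5 ALLOC][6-35 FREE]
Op 4: b = malloc(9) -> b = 6; heap: [0-5 ALLOC][6-14 ALLOC][15-35 FREE]
Op 5: a = realloc(a, 4) -> a = 0; heap: [0-3 ALLOC][4-5 FREE][6-14 ALLOC][15-35 FREE]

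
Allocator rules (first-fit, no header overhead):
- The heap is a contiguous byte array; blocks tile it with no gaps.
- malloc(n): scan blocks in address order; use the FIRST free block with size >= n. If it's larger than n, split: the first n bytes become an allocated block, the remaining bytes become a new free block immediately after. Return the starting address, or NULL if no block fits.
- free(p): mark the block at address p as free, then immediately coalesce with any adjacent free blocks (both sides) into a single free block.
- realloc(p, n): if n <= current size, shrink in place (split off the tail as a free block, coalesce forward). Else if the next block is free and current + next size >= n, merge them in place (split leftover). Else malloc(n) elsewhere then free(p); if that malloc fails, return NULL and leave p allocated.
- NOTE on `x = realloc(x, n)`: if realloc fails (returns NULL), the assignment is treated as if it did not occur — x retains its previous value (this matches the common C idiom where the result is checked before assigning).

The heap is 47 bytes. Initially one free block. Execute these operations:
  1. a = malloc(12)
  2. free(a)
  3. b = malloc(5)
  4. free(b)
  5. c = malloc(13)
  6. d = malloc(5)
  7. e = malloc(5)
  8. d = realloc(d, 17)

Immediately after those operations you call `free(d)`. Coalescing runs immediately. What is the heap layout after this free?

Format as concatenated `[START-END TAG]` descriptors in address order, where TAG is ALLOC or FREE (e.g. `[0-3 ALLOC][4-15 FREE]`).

Op 1: a = malloc(12) -> a = 0; heap: [0-11 ALLOC][12-46 FREE]
Op 2: free(a) -> (freed a); heap: [0-46 FREE]
Op 3: b = malloc(5) -> b = 0; heap: [0-4 ALLOC][5-46 FREE]
Op 4: free(b) -> (freed b); heap: [0-46 FREE]
Op 5: c = malloc(13) -> c = 0; heap: [0-12 ALLOC][13-46 FREE]
Op 6: d = malloc(5) -> d = 13; heap: [0-12 ALLOC][13-17 ALLOC][18-46 FREE]
Op 7: e = malloc(5) -> e = 18; heap: [0-12 ALLOC][13-17 ALLOC][18-22 ALLOC][23-46 FREE]
Op 8: d = realloc(d, 17) -> d = 23; heap: [0-12 ALLOC][13-17 FREE][18-22 ALLOC][23-39 ALLOC][40-46 FREE]
free(d): d = 23 -> block [23-39 ALLOC]; mark free, coalesce with adjacent free neighbors -> [0-12 ALLOC][13-17 FREE][18-22 ALLOC][23-46 FREE]

Answer: [0-12 ALLOC][13-17 FREE][18-22 ALLOC][23-46 FREE]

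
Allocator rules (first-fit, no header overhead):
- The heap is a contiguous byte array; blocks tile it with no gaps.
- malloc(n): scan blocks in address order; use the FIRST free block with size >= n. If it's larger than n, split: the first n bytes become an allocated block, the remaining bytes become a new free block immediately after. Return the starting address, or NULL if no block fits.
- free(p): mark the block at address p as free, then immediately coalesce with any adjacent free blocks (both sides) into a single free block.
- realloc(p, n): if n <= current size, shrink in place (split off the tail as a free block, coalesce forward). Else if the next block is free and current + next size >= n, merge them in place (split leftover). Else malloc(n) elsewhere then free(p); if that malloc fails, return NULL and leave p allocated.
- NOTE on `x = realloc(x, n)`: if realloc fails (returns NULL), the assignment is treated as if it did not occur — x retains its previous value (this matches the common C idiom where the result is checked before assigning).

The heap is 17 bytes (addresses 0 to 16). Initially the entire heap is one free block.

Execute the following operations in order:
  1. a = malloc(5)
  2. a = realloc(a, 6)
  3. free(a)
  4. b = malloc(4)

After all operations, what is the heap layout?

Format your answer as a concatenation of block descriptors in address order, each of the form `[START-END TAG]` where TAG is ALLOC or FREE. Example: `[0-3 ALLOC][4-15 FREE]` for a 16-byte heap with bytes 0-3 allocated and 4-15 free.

Op 1: a = malloc(5) -> a = 0; heap: [0-4 ALLOC][5-16 FREE]
Op 2: a = realloc(a, 6) -> a = 0; heap: [0-5 ALLOC][6-16 FREE]
Op 3: free(a) -> (freed a); heap: [0-16 FREE]
Op 4: b = malloc(4) -> b = 0; heap: [0-3 ALLOC][4-16 FREE]

Answer: [0-3 ALLOC][4-16 FREE]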